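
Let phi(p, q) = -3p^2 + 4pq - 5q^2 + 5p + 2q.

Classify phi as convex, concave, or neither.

phi is quadratic, so its Hessian is the constant matrix H = [[-6, 4], [4, -10]].
det(H) = 44, tr(H) = -16.
det(H) > 0 and tr(H) < 0, so H is negative definite everywhere: concave.

concave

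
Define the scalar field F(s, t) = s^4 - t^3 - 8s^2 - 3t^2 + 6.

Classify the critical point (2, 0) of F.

saddle point

The mixed partial ∂²F/∂s∂t is 0, so the Hessian at any point is diag(F_ss, F_tt) = diag(4(3s^2 - 4), -6(t + 1)).
At (2, 0): H = diag(32, -6).
The eigenvalues have opposite signs, so H is indefinite: a saddle point.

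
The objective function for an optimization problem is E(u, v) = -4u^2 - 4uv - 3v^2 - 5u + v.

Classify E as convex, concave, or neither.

E is quadratic, so its Hessian is the constant matrix H = [[-8, -4], [-4, -6]].
det(H) = 32, tr(H) = -14.
det(H) > 0 and tr(H) < 0, so H is negative definite everywhere: concave.

concave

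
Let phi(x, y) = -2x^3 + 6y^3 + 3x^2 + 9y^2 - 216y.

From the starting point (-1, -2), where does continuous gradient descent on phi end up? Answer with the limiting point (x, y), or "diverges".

(0, 3)

phi is separable, so gradient descent decouples: x follows -∂phi/∂x, y follows -∂phi/∂y.
∂phi/∂x = -6x(x - 1); at x=-1 this is -12, so x increases.
∂phi/∂y = 18(y - 3)(y + 4); at y=-2 this is -180, so y increases.
x converges to its nearest critical value 0 (a local min of the x-part); y converges to 3. The iterate converges to (0, 3).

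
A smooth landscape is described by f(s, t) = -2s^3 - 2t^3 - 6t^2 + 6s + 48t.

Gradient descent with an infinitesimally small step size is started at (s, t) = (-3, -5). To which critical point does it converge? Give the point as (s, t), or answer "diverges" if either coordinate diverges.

f is separable, so gradient descent decouples: s follows -∂f/∂s, t follows -∂f/∂t.
∂f/∂s = -6(s - 1)(s + 1); at s=-3 this is -48, so s increases.
∂f/∂t = -6(t - 2)(t + 4); at t=-5 this is -42, so t increases.
s converges to its nearest critical value -1 (a local min of the s-part); t converges to -4. The iterate converges to (-1, -4).

(-1, -4)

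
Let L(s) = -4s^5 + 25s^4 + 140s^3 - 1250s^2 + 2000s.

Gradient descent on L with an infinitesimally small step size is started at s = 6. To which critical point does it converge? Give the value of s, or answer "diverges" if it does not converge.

L'(s) = -20(s - 5)(s - 4)(s - 1)(s + 5), so L'(6) = -2200.
Gradient descent moves in the -L' direction, i.e. s is increasing.
There is no critical point above s=6, and L' keeps the same sign, so the iterate runs off to +∞.

diverges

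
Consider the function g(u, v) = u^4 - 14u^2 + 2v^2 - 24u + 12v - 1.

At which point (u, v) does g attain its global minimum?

(3, -3)

g(u,v) separates as P(u) + Q(v) − 1, so its minimum is min P + min Q − 1.
P'(u) = 4(u - 3)(u + 1)(u + 2) vanishes at u ∈ {-2, -1, 3}; Q'(v) = 4v + 12 vanishes at v ∈ {-3}.
Local minima of P (where P''>0): P(-2)=8, P(3)=-117. Local minima of Q: Q(-3)=-18.
So the global minimum of g is P(3) + Q(-3) − 1 = -117 − 18 − 1 = -136, attained at (3, -3).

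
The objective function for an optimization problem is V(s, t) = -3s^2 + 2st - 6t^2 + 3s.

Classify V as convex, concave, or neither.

V is quadratic, so its Hessian is the constant matrix H = [[-6, 2], [2, -12]].
det(H) = 68, tr(H) = -18.
det(H) > 0 and tr(H) < 0, so H is negative definite everywhere: concave.

concave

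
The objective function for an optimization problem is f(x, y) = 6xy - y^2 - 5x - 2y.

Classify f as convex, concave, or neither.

f is quadratic, so its Hessian is the constant matrix H = [[0, 6], [6, -2]].
det(H) = -36, tr(H) = -2.
det(H) < 0, so H is indefinite: neither convex nor concave.

neither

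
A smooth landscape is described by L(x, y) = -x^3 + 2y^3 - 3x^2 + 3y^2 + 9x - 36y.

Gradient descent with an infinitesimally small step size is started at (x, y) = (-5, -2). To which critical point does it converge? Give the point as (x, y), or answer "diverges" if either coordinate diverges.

(-3, 2)

L is separable, so gradient descent decouples: x follows -∂L/∂x, y follows -∂L/∂y.
∂L/∂x = -3(x - 1)(x + 3); at x=-5 this is -36, so x increases.
∂L/∂y = 6(y - 2)(y + 3); at y=-2 this is -24, so y increases.
x converges to its nearest critical value -3 (a local min of the x-part); y converges to 2. The iterate converges to (-3, 2).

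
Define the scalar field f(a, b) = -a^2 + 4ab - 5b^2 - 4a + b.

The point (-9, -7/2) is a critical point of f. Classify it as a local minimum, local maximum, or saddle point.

The Hessian of f is constant: H = [[-2, 4], [4, -10]].
det(H) = (-2)·(-10) − 4² = 4.
det(H) > 0 and tr(H) = -12 < 0, so H is negative definite and the point is a local maximum.

local maximum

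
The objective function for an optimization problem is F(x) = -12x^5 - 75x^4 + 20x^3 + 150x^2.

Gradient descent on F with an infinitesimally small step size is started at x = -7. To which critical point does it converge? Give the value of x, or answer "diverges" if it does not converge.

-5

F'(x) = -60x(x - 1)(x + 1)(x + 5), so F'(-7) = -40320.
Gradient descent moves in the -F' direction, i.e. x is increasing.
The nearest critical point in that direction is x = -5, where F'' = 7200 > 0 (a local minimum). The iterate converges there.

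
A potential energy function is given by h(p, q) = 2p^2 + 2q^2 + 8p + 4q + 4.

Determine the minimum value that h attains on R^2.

-6

h(p,q) separates as A(p) + B(q) + 4, so its minimum is min A + min B + 4.
A'(p) = 4p + 8 vanishes at p ∈ {-2}; B'(q) = 4q + 4 vanishes at q ∈ {-1}.
Local minima of A (where A''>0): A(-2)=-8. Local minima of B: B(-1)=-2.
So the global minimum of h is A(-2) + B(-1) + 4 = -8 − 2 + 4 = -6, attained at (-2, -1).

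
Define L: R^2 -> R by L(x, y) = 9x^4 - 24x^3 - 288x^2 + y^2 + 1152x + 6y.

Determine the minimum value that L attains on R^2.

L(x,y) separates as P(x) + Q(y), so its minimum is min P + min Q.
P'(x) = 36(x - 4)(x - 2)(x + 4) vanishes at x ∈ {-4, 2, 4}; Q'(y) = 2y + 6 vanishes at y ∈ {-3}.
Local minima of P (where P''>0): P(-4)=-5376, P(4)=768. Local minima of Q: Q(-3)=-9.
So the global minimum of L is P(-4) + Q(-3) = -5376 − 9 = -5385, attained at (-4, -3).

-5385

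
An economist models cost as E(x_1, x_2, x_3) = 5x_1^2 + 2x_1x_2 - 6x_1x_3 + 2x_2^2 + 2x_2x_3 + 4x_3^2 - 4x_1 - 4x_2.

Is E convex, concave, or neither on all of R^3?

convex

E is quadratic, so its Hessian is the constant matrix H = [[10, 2, -6], [2, 4, 2], [-6, 2, 8]].
Leading principal minors: 10, 36, 56.
All positive ⇒ H ≻ 0 ⇒ convex.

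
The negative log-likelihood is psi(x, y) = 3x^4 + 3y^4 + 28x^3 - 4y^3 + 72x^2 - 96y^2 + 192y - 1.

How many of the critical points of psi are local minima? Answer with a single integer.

4

psi separates as a function of x plus a function of y, so ∇psi=0 decouples.
∂psi/∂x = 12x(x + 3)(x + 4) = 0 at x ∈ {-4, -3, 0}; ∂psi/∂y = 12(y - 4)(y - 1)(y + 4) = 0 at y ∈ {-4, 1, 4}.
The Hessian is diagonal: diag(psi_xx, psi_yy). Second derivatives: psi_xx(-4)=48, psi_xx(-3)=-36, psi_xx(0)=144; psi_yy(-4)=480, psi_yy(1)=-180, psi_yy(4)=288.
Local minima occur where both diagonal entries positive: (-4, -4), (-4, 4), (0, -4), (0, 4). Count: 4.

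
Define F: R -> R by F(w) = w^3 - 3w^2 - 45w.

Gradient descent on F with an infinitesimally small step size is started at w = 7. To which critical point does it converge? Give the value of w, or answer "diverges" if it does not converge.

5

F'(w) = 3(w - 5)(w + 3), so F'(7) = 60.
Gradient descent moves in the -F' direction, i.e. w is decreasing.
The nearest critical point in that direction is w = 5, where F'' = 24 > 0 (a local minimum). The iterate converges there.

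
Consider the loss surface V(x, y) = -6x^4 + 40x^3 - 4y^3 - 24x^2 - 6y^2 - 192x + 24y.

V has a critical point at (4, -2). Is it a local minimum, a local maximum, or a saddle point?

saddle point

The mixed partial ∂²V/∂x∂y is 0, so the Hessian at any point is diag(V_xx, V_yy) = diag(24(-3x^2 + 10x - 2), -12(2y + 1)).
At (4, -2): H = diag(-240, 36).
The eigenvalues have opposite signs, so H is indefinite: a saddle point.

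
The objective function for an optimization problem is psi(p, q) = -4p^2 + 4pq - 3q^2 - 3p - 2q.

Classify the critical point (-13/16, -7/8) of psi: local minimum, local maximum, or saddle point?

local maximum

The Hessian of psi is constant: H = [[-8, 4], [4, -6]].
det(H) = (-8)·(-6) − 4² = 32.
det(H) > 0 and tr(H) = -14 < 0, so H is negative definite and the point is a local maximum.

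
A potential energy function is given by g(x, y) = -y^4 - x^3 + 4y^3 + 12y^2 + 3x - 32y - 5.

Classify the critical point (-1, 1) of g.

The mixed partial ∂²g/∂x∂y is 0, so the Hessian at any point is diag(g_xx, g_yy) = diag(-6x, 12(-y^2 + 2y + 2)).
At (-1, 1): H = diag(6, 36).
Both eigenvalues are positive, so H is positive definite: a local minimum.

local minimum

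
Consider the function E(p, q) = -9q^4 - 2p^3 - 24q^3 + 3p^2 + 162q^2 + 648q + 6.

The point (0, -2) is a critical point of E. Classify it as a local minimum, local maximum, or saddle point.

The mixed partial ∂²E/∂p∂q is 0, so the Hessian at any point is diag(E_pp, E_qq) = diag(6(-2p + 1), 36(-3q^2 - 4q + 9)).
At (0, -2): H = diag(6, 180).
Both eigenvalues are positive, so H is positive definite: a local minimum.

local minimum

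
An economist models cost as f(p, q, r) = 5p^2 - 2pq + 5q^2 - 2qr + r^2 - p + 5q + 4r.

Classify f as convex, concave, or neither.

f is quadratic, so its Hessian is the constant matrix H = [[10, -2, 0], [-2, 10, -2], [0, -2, 2]].
Leading principal minors: 10, 96, 152.
All positive ⇒ H ≻ 0 ⇒ convex.

convex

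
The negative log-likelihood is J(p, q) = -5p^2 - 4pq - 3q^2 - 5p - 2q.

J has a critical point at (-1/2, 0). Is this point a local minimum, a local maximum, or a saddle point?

The Hessian of J is constant: H = [[-10, -4], [-4, -6]].
det(H) = (-10)·(-6) − (-4)² = 44.
det(H) > 0 and tr(H) = -16 < 0, so H is negative definite and the point is a local maximum.

local maximum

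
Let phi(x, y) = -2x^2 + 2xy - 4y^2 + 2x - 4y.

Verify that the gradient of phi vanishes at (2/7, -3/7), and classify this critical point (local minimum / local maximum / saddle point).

local maximum

∇phi = (-4x + 2y + 2, 2x - 8y - 4); substituting (2/7, -3/7) gives ∇phi = (0, 0), so (2/7, -3/7) is indeed a critical point.
The Hessian of phi is constant: H = [[-4, 2], [2, -8]].
det(H) = (-4)·(-8) − 2² = 28.
det(H) > 0 and tr(H) = -12 < 0, so H is negative definite and the point is a local maximum.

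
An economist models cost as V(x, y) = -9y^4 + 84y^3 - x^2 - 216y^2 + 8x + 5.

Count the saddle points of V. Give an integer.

V separates as a function of x plus a function of y, so ∇V=0 decouples.
∂V/∂x = -2(x - 4) = 0 at x ∈ {4}; ∂V/∂y = -36y(y - 4)(y - 3) = 0 at y ∈ {0, 3, 4}.
The Hessian is diagonal: diag(V_xx, V_yy). Second derivatives: V_xx(4)=-2; V_yy(0)=-432, V_yy(3)=108, V_yy(4)=-144.
Saddle points occur where the two diagonal entries have opposite signs: (4, 3). Count: 1.

1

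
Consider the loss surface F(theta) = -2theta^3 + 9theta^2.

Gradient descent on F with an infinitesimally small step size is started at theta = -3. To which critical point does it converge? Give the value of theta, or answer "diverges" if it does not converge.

F'(theta) = -6theta(theta - 3), so F'(-3) = -108.
Gradient descent moves in the -F' direction, i.e. theta is increasing.
The nearest critical point in that direction is theta = 0, where F'' = 18 > 0 (a local minimum). The iterate converges there.

0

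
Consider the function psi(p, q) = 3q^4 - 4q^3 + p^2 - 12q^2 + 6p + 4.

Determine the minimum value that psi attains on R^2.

psi(p,q) separates as A(p) + B(q) + 4, so its minimum is min A + min B + 4.
A'(p) = 2p + 6 vanishes at p ∈ {-3}; B'(q) = 12q(q - 2)(q + 1) vanishes at q ∈ {-1, 0, 2}.
Local minima of A (where A''>0): A(-3)=-9. Local minima of B: B(-1)=-5, B(2)=-32.
So the global minimum of psi is A(-3) + B(2) + 4 = -9 − 32 + 4 = -37, attained at (-3, 2).

-37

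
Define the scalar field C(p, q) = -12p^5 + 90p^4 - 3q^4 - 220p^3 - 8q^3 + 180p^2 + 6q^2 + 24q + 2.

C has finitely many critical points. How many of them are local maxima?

C separates as a function of p plus a function of q, so ∇C=0 decouples.
∂C/∂p = -60p(p - 3)(p - 2)(p - 1) = 0 at p ∈ {0, 1, 2, 3}; ∂C/∂q = -12(q - 1)(q + 1)(q + 2) = 0 at q ∈ {-2, -1, 1}.
The Hessian is diagonal: diag(C_pp, C_qq). Second derivatives: C_pp(0)=360, C_pp(1)=-120, C_pp(2)=120, C_pp(3)=-360; C_qq(-2)=-36, C_qq(-1)=24, C_qq(1)=-72.
Local maxima occur where both diagonal entries negative: (1, -2), (1, 1), (3, -2), (3, 1). Count: 4.

4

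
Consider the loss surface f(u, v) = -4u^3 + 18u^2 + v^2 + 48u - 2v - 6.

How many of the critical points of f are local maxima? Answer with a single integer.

0

f separates as a function of u plus a function of v, so ∇f=0 decouples.
∂f/∂u = -12(u - 4)(u + 1) = 0 at u ∈ {-1, 4}; ∂f/∂v = 2(v - 1) = 0 at v ∈ {1}.
The Hessian is diagonal: diag(f_uu, f_vv). Second derivatives: f_uu(-1)=60, f_uu(4)=-60; f_vv(1)=2.
Local maxima occur where both diagonal entries negative: none. Count: 0.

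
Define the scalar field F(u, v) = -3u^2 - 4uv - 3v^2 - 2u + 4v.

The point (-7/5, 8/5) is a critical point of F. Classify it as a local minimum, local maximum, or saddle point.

local maximum

The Hessian of F is constant: H = [[-6, -4], [-4, -6]].
det(H) = (-6)·(-6) − (-4)² = 20.
det(H) > 0 and tr(H) = -12 < 0, so H is negative definite and the point is a local maximum.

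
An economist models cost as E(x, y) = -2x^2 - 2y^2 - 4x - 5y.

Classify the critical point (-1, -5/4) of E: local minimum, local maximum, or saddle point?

local maximum

The Hessian of E is constant: H = [[-4, 0], [0, -4]].
det(H) = (-4)·(-4) − 0² = 16.
det(H) > 0 and tr(H) = -8 < 0, so H is negative definite and the point is a local maximum.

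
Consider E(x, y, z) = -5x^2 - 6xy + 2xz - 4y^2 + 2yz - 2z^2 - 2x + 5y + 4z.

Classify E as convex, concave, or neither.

E is quadratic, so its Hessian is the constant matrix H = [[-10, -6, 2], [-6, -8, 2], [2, 2, -4]].
Leading principal minors: -10, 44, -152.
Signs alternate −, +, − ⇒ H ≺ 0 ⇒ concave.

concave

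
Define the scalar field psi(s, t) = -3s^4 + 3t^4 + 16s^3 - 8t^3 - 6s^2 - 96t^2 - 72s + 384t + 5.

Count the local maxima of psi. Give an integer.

psi separates as a function of s plus a function of t, so ∇psi=0 decouples.
∂psi/∂s = -12(s - 3)(s - 2)(s + 1) = 0 at s ∈ {-1, 2, 3}; ∂psi/∂t = 12(t - 4)(t - 2)(t + 4) = 0 at t ∈ {-4, 2, 4}.
The Hessian is diagonal: diag(psi_ss, psi_tt). Second derivatives: psi_ss(-1)=-144, psi_ss(2)=36, psi_ss(3)=-48; psi_tt(-4)=576, psi_tt(2)=-144, psi_tt(4)=192.
Local maxima occur where both diagonal entries negative: (-1, 2), (3, 2). Count: 2.

2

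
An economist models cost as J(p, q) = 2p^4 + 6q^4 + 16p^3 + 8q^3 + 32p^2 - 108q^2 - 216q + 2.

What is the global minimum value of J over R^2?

J(p,q) separates as A(p) + B(q) + 2, so its minimum is min A + min B + 2.
A'(p) = 8p(p + 2)(p + 4) vanishes at p ∈ {-4, -2, 0}; B'(q) = 24(q - 3)(q + 1)(q + 3) vanishes at q ∈ {-3, -1, 3}.
Local minima of A (where A''>0): A(-4)=0, A(0)=0. Local minima of B: B(-3)=-54, B(3)=-918.
So the global minimum of J is A(-4) + B(3) + 2 = 0 − 918 + 2 = -916, attained at (-4, 3).

-916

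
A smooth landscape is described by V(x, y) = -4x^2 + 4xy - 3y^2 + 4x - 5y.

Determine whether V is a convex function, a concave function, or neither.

V is quadratic, so its Hessian is the constant matrix H = [[-8, 4], [4, -6]].
det(H) = 32, tr(H) = -14.
det(H) > 0 and tr(H) < 0, so H is negative definite everywhere: concave.

concave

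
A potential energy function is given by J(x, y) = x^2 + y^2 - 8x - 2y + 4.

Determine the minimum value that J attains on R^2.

J(x,y) separates as P(x) + Q(y) + 4, so its minimum is min P + min Q + 4.
P'(x) = 2x - 8 vanishes at x ∈ {4}; Q'(y) = 2y - 2 vanishes at y ∈ {1}.
Local minima of P (where P''>0): P(4)=-16. Local minima of Q: Q(1)=-1.
So the global minimum of J is P(4) + Q(1) + 4 = -16 − 1 + 4 = -13, attained at (4, 1).

-13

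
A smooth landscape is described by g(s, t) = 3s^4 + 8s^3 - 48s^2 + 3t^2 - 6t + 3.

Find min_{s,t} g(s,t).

-512

g(s,t) separates as P(s) + Q(t) + 3, so its minimum is min P + min Q + 3.
P'(s) = 12s(s - 2)(s + 4) vanishes at s ∈ {-4, 0, 2}; Q'(t) = 6(t - 1) vanishes at t ∈ {1}.
Local minima of P (where P''>0): P(-4)=-512, P(2)=-80. Local minima of Q: Q(1)=-3.
So the global minimum of g is P(-4) + Q(1) + 3 = -512 − 3 + 3 = -512, attained at (-4, 1).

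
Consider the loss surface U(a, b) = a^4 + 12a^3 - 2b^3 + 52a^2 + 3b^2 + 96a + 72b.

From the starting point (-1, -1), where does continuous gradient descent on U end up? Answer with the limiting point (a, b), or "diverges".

(-2, -3)

U is separable, so gradient descent decouples: a follows -∂U/∂a, b follows -∂U/∂b.
∂U/∂a = 4(a + 2)(a + 3)(a + 4); at a=-1 this is 24, so a decreases.
∂U/∂b = -6(b - 4)(b + 3); at b=-1 this is 60, so b decreases.
a converges to its nearest critical value -2 (a local min of the a-part); b converges to -3. The iterate converges to (-2, -3).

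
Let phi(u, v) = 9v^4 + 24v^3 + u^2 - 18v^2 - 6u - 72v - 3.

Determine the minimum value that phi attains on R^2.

phi(u,v) separates as P(u) + Q(v) − 3, so its minimum is min P + min Q − 3.
P'(u) = 2u - 6 vanishes at u ∈ {3}; Q'(v) = 36(v - 1)(v + 1)(v + 2) vanishes at v ∈ {-2, -1, 1}.
Local minima of P (where P''>0): P(3)=-9. Local minima of Q: Q(-2)=24, Q(1)=-57.
So the global minimum of phi is P(3) + Q(1) − 3 = -9 − 57 − 3 = -69, attained at (3, 1).

-69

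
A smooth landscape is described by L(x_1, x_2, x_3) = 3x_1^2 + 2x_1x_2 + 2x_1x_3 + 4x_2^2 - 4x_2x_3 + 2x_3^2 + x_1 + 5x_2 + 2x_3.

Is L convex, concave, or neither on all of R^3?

convex

L is quadratic, so its Hessian is the constant matrix H = [[6, 2, 2], [2, 8, -4], [2, -4, 4]].
Leading principal minors: 6, 44, 16.
All positive ⇒ H ≻ 0 ⇒ convex.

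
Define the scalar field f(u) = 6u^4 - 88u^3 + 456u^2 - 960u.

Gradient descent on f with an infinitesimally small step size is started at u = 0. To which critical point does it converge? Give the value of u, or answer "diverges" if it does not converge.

f'(u) = 24(u - 5)(u - 4)(u - 2), so f'(0) = -960.
Gradient descent moves in the -f' direction, i.e. u is increasing.
The nearest critical point in that direction is u = 2, where f'' = 144 > 0 (a local minimum). The iterate converges there.

2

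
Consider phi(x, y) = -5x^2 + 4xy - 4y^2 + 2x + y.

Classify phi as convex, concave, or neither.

concave

phi is quadratic, so its Hessian is the constant matrix H = [[-10, 4], [4, -8]].
det(H) = 64, tr(H) = -18.
det(H) > 0 and tr(H) < 0, so H is negative definite everywhere: concave.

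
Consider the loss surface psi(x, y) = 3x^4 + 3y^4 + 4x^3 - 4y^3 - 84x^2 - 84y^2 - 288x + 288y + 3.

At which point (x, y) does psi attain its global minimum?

(4, -4)

psi(x,y) separates as P(x) + Q(y) + 3, so its minimum is min P + min Q + 3.
P'(x) = 12(x - 4)(x + 2)(x + 3) vanishes at x ∈ {-3, -2, 4}; Q'(y) = 12(y - 3)(y - 2)(y + 4) vanishes at y ∈ {-4, 2, 3}.
Local minima of P (where P''>0): P(-3)=243, P(4)=-1472. Local minima of Q: Q(-4)=-1472, Q(3)=243.
So the global minimum of psi is P(4) + Q(-4) + 3 = -1472 − 1472 + 3 = -2941, attained at (4, -4).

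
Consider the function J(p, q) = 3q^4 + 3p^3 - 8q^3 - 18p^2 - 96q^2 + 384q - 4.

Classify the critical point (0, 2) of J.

local maximum

The mixed partial ∂²J/∂p∂q is 0, so the Hessian at any point is diag(J_pp, J_qq) = diag(18(p - 2), 12(3q^2 - 4q - 16)).
At (0, 2): H = diag(-36, -144).
Both eigenvalues are negative, so H is negative definite: a local maximum.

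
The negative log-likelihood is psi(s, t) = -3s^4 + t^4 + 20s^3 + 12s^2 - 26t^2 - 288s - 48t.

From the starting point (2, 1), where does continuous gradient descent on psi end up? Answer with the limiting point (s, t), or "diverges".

(3, 4)

psi is separable, so gradient descent decouples: s follows -∂psi/∂s, t follows -∂psi/∂t.
∂psi/∂s = -12(s - 4)(s - 3)(s + 2); at s=2 this is -96, so s increases.
∂psi/∂t = 4(t - 4)(t + 1)(t + 3); at t=1 this is -96, so t increases.
s converges to its nearest critical value 3 (a local min of the s-part); t converges to 4. The iterate converges to (3, 4).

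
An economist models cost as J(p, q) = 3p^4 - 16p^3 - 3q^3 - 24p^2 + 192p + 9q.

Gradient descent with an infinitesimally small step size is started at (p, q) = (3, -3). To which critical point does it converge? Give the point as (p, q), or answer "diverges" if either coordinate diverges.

(4, -1)

J is separable, so gradient descent decouples: p follows -∂J/∂p, q follows -∂J/∂q.
∂J/∂p = 12(p - 4)(p - 2)(p + 2); at p=3 this is -60, so p increases.
∂J/∂q = -9(q - 1)(q + 1); at q=-3 this is -72, so q increases.
p converges to its nearest critical value 4 (a local min of the p-part); q converges to -1. The iterate converges to (4, -1).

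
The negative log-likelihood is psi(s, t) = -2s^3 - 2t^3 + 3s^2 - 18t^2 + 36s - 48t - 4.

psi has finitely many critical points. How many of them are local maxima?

1

psi separates as a function of s plus a function of t, so ∇psi=0 decouples.
∂psi/∂s = -6(s - 3)(s + 2) = 0 at s ∈ {-2, 3}; ∂psi/∂t = -6(t + 2)(t + 4) = 0 at t ∈ {-4, -2}.
The Hessian is diagonal: diag(psi_ss, psi_tt). Second derivatives: psi_ss(-2)=30, psi_ss(3)=-30; psi_tt(-4)=12, psi_tt(-2)=-12.
Local maxima occur where both diagonal entries negative: (3, -2). Count: 1.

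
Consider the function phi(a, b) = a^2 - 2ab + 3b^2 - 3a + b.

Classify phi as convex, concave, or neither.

phi is quadratic, so its Hessian is the constant matrix H = [[2, -2], [-2, 6]].
det(H) = 8, tr(H) = 8.
det(H) > 0 and tr(H) > 0, so H is positive definite everywhere: convex.

convex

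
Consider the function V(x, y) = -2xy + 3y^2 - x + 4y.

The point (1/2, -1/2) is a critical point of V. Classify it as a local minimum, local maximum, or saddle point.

The Hessian of V is constant: H = [[0, -2], [-2, 6]].
det(H) = 0·6 − (-2)² = -4.
Since det(H) < 0, H is indefinite and the critical point is a saddle point.

saddle point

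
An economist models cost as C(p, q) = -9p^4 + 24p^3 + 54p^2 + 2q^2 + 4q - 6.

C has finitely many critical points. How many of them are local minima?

C separates as a function of p plus a function of q, so ∇C=0 decouples.
∂C/∂p = -36p(p - 3)(p + 1) = 0 at p ∈ {-1, 0, 3}; ∂C/∂q = 4(q + 1) = 0 at q ∈ {-1}.
The Hessian is diagonal: diag(C_pp, C_qq). Second derivatives: C_pp(-1)=-144, C_pp(0)=108, C_pp(3)=-432; C_qq(-1)=4.
Local minima occur where both diagonal entries positive: (0, -1). Count: 1.

1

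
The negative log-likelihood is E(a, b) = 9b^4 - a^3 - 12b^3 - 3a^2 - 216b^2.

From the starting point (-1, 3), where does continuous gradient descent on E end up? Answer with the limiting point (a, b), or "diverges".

E is separable, so gradient descent decouples: a follows -∂E/∂a, b follows -∂E/∂b.
∂E/∂a = -3a(a + 2); at a=-1 this is 3, so a decreases.
∂E/∂b = 36b(b - 4)(b + 3); at b=3 this is -648, so b increases.
a converges to its nearest critical value -2 (a local min of the a-part); b converges to 4. The iterate converges to (-2, 4).

(-2, 4)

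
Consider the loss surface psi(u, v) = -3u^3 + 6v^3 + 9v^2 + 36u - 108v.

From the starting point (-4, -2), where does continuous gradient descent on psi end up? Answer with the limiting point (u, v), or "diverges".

(-2, 2)

psi is separable, so gradient descent decouples: u follows -∂psi/∂u, v follows -∂psi/∂v.
∂psi/∂u = -9(u - 2)(u + 2); at u=-4 this is -108, so u increases.
∂psi/∂v = 18(v - 2)(v + 3); at v=-2 this is -72, so v increases.
u converges to its nearest critical value -2 (a local min of the u-part); v converges to 2. The iterate converges to (-2, 2).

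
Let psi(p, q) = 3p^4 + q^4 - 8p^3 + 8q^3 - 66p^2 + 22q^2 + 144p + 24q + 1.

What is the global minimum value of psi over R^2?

psi(p,q) separates as A(p) + B(q) + 1, so its minimum is min A + min B + 1.
A'(p) = 12(p - 4)(p - 1)(p + 3) vanishes at p ∈ {-3, 1, 4}; B'(q) = 4(q + 1)(q + 2)(q + 3) vanishes at q ∈ {-3, -2, -1}.
Local minima of A (where A''>0): A(-3)=-567, A(4)=-224. Local minima of B: B(-3)=-9, B(-1)=-9.
So the global minimum of psi is A(-3) + B(-3) + 1 = -567 − 9 + 1 = -575, attained at (-3, -3).

-575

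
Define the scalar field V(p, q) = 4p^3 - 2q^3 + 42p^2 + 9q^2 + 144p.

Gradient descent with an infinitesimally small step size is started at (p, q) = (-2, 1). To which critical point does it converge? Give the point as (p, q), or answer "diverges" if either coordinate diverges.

(-3, 0)

V is separable, so gradient descent decouples: p follows -∂V/∂p, q follows -∂V/∂q.
∂V/∂p = 12(p + 3)(p + 4); at p=-2 this is 24, so p decreases.
∂V/∂q = -6q(q - 3); at q=1 this is 12, so q decreases.
p converges to its nearest critical value -3 (a local min of the p-part); q converges to 0. The iterate converges to (-3, 0).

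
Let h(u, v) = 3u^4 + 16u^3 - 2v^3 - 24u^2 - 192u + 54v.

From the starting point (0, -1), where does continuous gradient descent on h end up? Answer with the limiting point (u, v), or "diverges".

h is separable, so gradient descent decouples: u follows -∂h/∂u, v follows -∂h/∂v.
∂h/∂u = 12(u - 2)(u + 2)(u + 4); at u=0 this is -192, so u increases.
∂h/∂v = -6(v - 3)(v + 3); at v=-1 this is 48, so v decreases.
u converges to its nearest critical value 2 (a local min of the u-part); v converges to -3. The iterate converges to (2, -3).

(2, -3)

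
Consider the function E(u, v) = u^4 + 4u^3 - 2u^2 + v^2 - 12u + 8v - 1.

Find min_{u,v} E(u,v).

-26

E(u,v) separates as P(u) + Q(v) − 1, so its minimum is min P + min Q − 1.
P'(u) = 4(u - 1)(u + 1)(u + 3) vanishes at u ∈ {-3, -1, 1}; Q'(v) = 2v + 8 vanishes at v ∈ {-4}.
Local minima of P (where P''>0): P(-3)=-9, P(1)=-9. Local minima of Q: Q(-4)=-16.
So the global minimum of E is P(-3) + Q(-4) − 1 = -9 − 16 − 1 = -26, attained at (-3, -4).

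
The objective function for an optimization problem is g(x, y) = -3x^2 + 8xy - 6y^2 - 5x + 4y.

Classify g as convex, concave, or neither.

g is quadratic, so its Hessian is the constant matrix H = [[-6, 8], [8, -12]].
det(H) = 8, tr(H) = -18.
det(H) > 0 and tr(H) < 0, so H is negative definite everywhere: concave.

concave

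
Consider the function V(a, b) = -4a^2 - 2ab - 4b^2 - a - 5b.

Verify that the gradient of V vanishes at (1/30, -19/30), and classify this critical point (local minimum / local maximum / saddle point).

∇V = (-8a - 2b - 1, -2a - 8b - 5); substituting (1/30, -19/30) gives ∇V = (0, 0), so (1/30, -19/30) is indeed a critical point.
The Hessian of V is constant: H = [[-8, -2], [-2, -8]].
det(H) = (-8)·(-8) − (-2)² = 60.
det(H) > 0 and tr(H) = -16 < 0, so H is negative definite and the point is a local maximum.

local maximum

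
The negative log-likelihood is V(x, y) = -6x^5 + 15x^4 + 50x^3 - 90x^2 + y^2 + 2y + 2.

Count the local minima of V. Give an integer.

2

V separates as a function of x plus a function of y, so ∇V=0 decouples.
∂V/∂x = -30x(x - 3)(x - 1)(x + 2) = 0 at x ∈ {-2, 0, 1, 3}; ∂V/∂y = 2(y + 1) = 0 at y ∈ {-1}.
The Hessian is diagonal: diag(V_xx, V_yy). Second derivatives: V_xx(-2)=900, V_xx(0)=-180, V_xx(1)=180, V_xx(3)=-900; V_yy(-1)=2.
Local minima occur where both diagonal entries positive: (-2, -1), (1, -1). Count: 2.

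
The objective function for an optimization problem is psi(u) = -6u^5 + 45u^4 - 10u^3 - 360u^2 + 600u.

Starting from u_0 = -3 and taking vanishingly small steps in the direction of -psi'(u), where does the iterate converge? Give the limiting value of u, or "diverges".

psi'(u) = -30(u - 5)(u - 2)(u - 1)(u + 2), so psi'(-3) = -4800.
Gradient descent moves in the -psi' direction, i.e. u is increasing.
The nearest critical point in that direction is u = -2, where psi'' = 2520 > 0 (a local minimum). The iterate converges there.

-2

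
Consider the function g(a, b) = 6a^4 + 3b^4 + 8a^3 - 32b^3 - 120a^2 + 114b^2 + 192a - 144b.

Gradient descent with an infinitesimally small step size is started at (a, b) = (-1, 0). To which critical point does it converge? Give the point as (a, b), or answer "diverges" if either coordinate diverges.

g is separable, so gradient descent decouples: a follows -∂g/∂a, b follows -∂g/∂b.
∂g/∂a = 24(a - 2)(a - 1)(a + 4); at a=-1 this is 432, so a decreases.
∂g/∂b = 12(b - 4)(b - 3)(b - 1); at b=0 this is -144, so b increases.
a converges to its nearest critical value -4 (a local min of the a-part); b converges to 1. The iterate converges to (-4, 1).

(-4, 1)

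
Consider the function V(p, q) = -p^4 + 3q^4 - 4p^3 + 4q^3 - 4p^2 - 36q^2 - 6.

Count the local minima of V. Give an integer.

V separates as a function of p plus a function of q, so ∇V=0 decouples.
∂V/∂p = -4p(p + 1)(p + 2) = 0 at p ∈ {-2, -1, 0}; ∂V/∂q = 12q(q - 2)(q + 3) = 0 at q ∈ {-3, 0, 2}.
The Hessian is diagonal: diag(V_pp, V_qq). Second derivatives: V_pp(-2)=-8, V_pp(-1)=4, V_pp(0)=-8; V_qq(-3)=180, V_qq(0)=-72, V_qq(2)=120.
Local minima occur where both diagonal entries positive: (-1, -3), (-1, 2). Count: 2.

2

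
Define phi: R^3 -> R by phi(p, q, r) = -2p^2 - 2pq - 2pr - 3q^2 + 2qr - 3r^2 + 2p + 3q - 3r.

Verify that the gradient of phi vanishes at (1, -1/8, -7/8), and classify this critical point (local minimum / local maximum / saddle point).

local maximum

∇phi = (-4p - 2q - 2r + 2, -2p - 6q + 2r + 3, -2p + 2q - 6r - 3); substituting (1, -1/8, -7/8) gives ∇phi = (0, 0, 0), so (1, -1/8, -7/8) is indeed a critical point.
The Hessian is constant: H = [[-4, -2, -2], [-2, -6, 2], [-2, 2, -6]].
Leading principal minors: Δ₁ = -4, Δ₂ = 20, Δ₃ = -64.
The minors alternate sign starting negative (−, +, −), so H is negative definite: a local maximum.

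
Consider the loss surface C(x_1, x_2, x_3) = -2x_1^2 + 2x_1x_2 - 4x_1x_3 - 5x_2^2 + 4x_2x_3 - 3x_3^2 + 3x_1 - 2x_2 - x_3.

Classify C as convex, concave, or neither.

concave

C is quadratic, so its Hessian is the constant matrix H = [[-4, 2, -4], [2, -10, 4], [-4, 4, -6]].
Leading principal minors: -4, 36, -56.
Signs alternate −, +, − ⇒ H ≺ 0 ⇒ concave.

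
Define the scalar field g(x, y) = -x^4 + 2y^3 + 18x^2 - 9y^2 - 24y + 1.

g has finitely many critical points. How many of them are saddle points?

g separates as a function of x plus a function of y, so ∇g=0 decouples.
∂g/∂x = -4x(x - 3)(x + 3) = 0 at x ∈ {-3, 0, 3}; ∂g/∂y = 6(y - 4)(y + 1) = 0 at y ∈ {-1, 4}.
The Hessian is diagonal: diag(g_xx, g_yy). Second derivatives: g_xx(-3)=-72, g_xx(0)=36, g_xx(3)=-72; g_yy(-1)=-30, g_yy(4)=30.
Saddle points occur where the two diagonal entries have opposite signs: (-3, 4), (0, -1), (3, 4). Count: 3.

3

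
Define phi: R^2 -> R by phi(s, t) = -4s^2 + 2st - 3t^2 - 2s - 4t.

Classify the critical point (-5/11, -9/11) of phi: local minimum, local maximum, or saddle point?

The Hessian of phi is constant: H = [[-8, 2], [2, -6]].
det(H) = (-8)·(-6) − 2² = 44.
det(H) > 0 and tr(H) = -14 < 0, so H is negative definite and the point is a local maximum.

local maximum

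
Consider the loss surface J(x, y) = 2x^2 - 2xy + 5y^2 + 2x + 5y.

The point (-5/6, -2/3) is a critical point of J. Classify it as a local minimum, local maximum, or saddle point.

The Hessian of J is constant: H = [[4, -2], [-2, 10]].
det(H) = 4·10 − (-2)² = 36.
det(H) > 0 and tr(H) = 14 > 0, so H is positive definite and the point is a local minimum.

local minimum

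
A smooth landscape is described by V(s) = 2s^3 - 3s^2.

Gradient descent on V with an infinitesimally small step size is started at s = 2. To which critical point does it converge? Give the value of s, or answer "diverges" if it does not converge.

V'(s) = 6s(s - 1), so V'(2) = 12.
Gradient descent moves in the -V' direction, i.e. s is decreasing.
The nearest critical point in that direction is s = 1, where V'' = 6 > 0 (a local minimum). The iterate converges there.

1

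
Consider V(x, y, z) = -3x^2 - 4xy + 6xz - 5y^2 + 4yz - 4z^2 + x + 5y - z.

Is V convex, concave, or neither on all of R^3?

V is quadratic, so its Hessian is the constant matrix H = [[-6, -4, 6], [-4, -10, 4], [6, 4, -8]].
Leading principal minors: -6, 44, -88.
Signs alternate −, +, − ⇒ H ≺ 0 ⇒ concave.

concave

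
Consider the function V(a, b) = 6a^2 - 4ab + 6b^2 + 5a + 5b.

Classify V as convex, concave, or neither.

convex

V is quadratic, so its Hessian is the constant matrix H = [[12, -4], [-4, 12]].
det(H) = 128, tr(H) = 24.
det(H) > 0 and tr(H) > 0, so H is positive definite everywhere: convex.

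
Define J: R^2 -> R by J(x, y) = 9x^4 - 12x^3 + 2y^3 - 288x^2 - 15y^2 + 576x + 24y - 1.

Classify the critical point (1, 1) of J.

The mixed partial ∂²J/∂x∂y is 0, so the Hessian at any point is diag(J_xx, J_yy) = diag(36(3x^2 - 2x - 16), 6(2y - 5)).
At (1, 1): H = diag(-540, -18).
Both eigenvalues are negative, so H is negative definite: a local maximum.

local maximum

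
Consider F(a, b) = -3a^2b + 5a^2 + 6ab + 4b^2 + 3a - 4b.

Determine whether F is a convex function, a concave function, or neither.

The term -3a^2b is cubic, so the Hessian is not constant.
∂²F/∂a² = -6b + 10, which takes both signs as b varies (negative for sufficiently large b). A diagonal entry of the Hessian changing sign means the Hessian is neither positive- nor negative-semidefinite on all of R^2.

neither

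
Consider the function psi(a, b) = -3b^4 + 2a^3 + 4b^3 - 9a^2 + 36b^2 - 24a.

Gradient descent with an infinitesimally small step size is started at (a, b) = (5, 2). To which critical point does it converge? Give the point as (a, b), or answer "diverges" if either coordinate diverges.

psi is separable, so gradient descent decouples: a follows -∂psi/∂a, b follows -∂psi/∂b.
∂psi/∂a = 6(a - 4)(a + 1); at a=5 this is 36, so a decreases.
∂psi/∂b = -12b(b - 3)(b + 2); at b=2 this is 96, so b decreases.
a converges to its nearest critical value 4 (a local min of the a-part); b converges to 0. The iterate converges to (4, 0).

(4, 0)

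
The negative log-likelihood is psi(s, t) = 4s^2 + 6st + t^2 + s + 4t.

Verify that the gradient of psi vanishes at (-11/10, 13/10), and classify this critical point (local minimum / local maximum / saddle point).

saddle point

∇psi = (8s + 6t + 1, 6s + 2t + 4); substituting (-11/10, 13/10) gives ∇psi = (0, 0), so (-11/10, 13/10) is indeed a critical point.
The Hessian of psi is constant: H = [[8, 6], [6, 2]].
det(H) = 8·2 − 6² = -20.
Since det(H) < 0, H is indefinite and the critical point is a saddle point.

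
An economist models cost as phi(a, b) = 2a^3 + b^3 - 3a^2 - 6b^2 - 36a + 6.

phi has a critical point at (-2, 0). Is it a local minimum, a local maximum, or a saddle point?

local maximum

The mixed partial ∂²phi/∂a∂b is 0, so the Hessian at any point is diag(phi_aa, phi_bb) = diag(6(2a - 1), 6(b - 2)).
At (-2, 0): H = diag(-30, -12).
Both eigenvalues are negative, so H is negative definite: a local maximum.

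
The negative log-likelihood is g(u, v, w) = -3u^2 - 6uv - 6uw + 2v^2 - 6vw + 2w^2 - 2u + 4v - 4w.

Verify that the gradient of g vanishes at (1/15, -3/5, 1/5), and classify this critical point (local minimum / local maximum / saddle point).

∇g = (-6u - 6v - 6w - 2, -6u + 4v - 6w + 4, -6u - 6v + 4w - 4); substituting (1/15, -3/5, 1/5) gives ∇g = (0, 0, 0), so (1/15, -3/5, 1/5) is indeed a critical point.
The Hessian is constant: H = [[-6, -6, -6], [-6, 4, -6], [-6, -6, 4]].
Leading principal minors: Δ₁ = -6, Δ₂ = -60, Δ₃ = -600.
The minors fit neither the all-positive nor the alternating-sign pattern, so H is indefinite: a saddle point.

saddle point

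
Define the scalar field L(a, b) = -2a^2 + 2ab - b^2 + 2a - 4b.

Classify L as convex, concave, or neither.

L is quadratic, so its Hessian is the constant matrix H = [[-4, 2], [2, -2]].
det(H) = 4, tr(H) = -6.
det(H) > 0 and tr(H) < 0, so H is negative definite everywhere: concave.

concave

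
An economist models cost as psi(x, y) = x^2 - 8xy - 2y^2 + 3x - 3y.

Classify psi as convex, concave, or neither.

psi is quadratic, so its Hessian is the constant matrix H = [[2, -8], [-8, -4]].
det(H) = -72, tr(H) = -2.
det(H) < 0, so H is indefinite: neither convex nor concave.

neither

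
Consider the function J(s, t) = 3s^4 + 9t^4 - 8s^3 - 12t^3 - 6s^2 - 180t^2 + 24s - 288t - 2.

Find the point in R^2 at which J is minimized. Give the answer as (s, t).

(-1, 4)

J(s,t) separates as P(s) + Q(t) − 2, so its minimum is min P + min Q − 2.
P'(s) = 12(s - 2)(s - 1)(s + 1) vanishes at s ∈ {-1, 1, 2}; Q'(t) = 36(t - 4)(t + 1)(t + 2) vanishes at t ∈ {-2, -1, 4}.
Local minima of P (where P''>0): P(-1)=-19, P(2)=8. Local minima of Q: Q(-2)=96, Q(4)=-2496.
So the global minimum of J is P(-1) + Q(4) − 2 = -19 − 2496 − 2 = -2517, attained at (-1, 4).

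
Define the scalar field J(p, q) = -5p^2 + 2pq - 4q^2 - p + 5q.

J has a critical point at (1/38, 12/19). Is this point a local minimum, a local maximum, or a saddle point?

local maximum

The Hessian of J is constant: H = [[-10, 2], [2, -8]].
det(H) = (-10)·(-8) − 2² = 76.
det(H) > 0 and tr(H) = -18 < 0, so H is negative definite and the point is a local maximum.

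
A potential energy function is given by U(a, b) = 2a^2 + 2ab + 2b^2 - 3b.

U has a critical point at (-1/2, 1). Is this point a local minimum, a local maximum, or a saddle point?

The Hessian of U is constant: H = [[4, 2], [2, 4]].
det(H) = 4·4 − 2² = 12.
det(H) > 0 and tr(H) = 8 > 0, so H is positive definite and the point is a local minimum.

local minimum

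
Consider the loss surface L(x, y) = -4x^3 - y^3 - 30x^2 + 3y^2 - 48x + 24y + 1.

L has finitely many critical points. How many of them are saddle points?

2

L separates as a function of x plus a function of y, so ∇L=0 decouples.
∂L/∂x = -12(x + 1)(x + 4) = 0 at x ∈ {-4, -1}; ∂L/∂y = -3(y - 4)(y + 2) = 0 at y ∈ {-2, 4}.
The Hessian is diagonal: diag(L_xx, L_yy). Second derivatives: L_xx(-4)=36, L_xx(-1)=-36; L_yy(-2)=18, L_yy(4)=-18.
Saddle points occur where the two diagonal entries have opposite signs: (-4, 4), (-1, -2). Count: 2.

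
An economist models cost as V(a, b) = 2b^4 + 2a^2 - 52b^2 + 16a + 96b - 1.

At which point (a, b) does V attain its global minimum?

(-4, -4)

V(a,b) separates as P(a) + Q(b) − 1, so its minimum is min P + min Q − 1.
P'(a) = 4a + 16 vanishes at a ∈ {-4}; Q'(b) = 8(b - 3)(b - 1)(b + 4) vanishes at b ∈ {-4, 1, 3}.
Local minima of P (where P''>0): P(-4)=-32. Local minima of Q: Q(-4)=-704, Q(3)=-18.
So the global minimum of V is P(-4) + Q(-4) − 1 = -32 − 704 − 1 = -737, attained at (-4, -4).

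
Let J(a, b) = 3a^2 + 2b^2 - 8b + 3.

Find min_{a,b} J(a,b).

-5

J(a,b) separates as P(a) + Q(b) + 3, so its minimum is min P + min Q + 3.
P'(a) = 6a vanishes at a ∈ {0}; Q'(b) = 4b - 8 vanishes at b ∈ {2}.
Local minima of P (where P''>0): P(0)=0. Local minima of Q: Q(2)=-8.
So the global minimum of J is P(0) + Q(2) + 3 = 0 − 8 + 3 = -5, attained at (0, 2).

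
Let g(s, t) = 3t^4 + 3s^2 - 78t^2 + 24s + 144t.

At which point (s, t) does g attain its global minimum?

(-4, -4)

g(s,t) separates as P(s) + Q(t), so its minimum is min P + min Q.
P'(s) = 6s + 24 vanishes at s ∈ {-4}; Q'(t) = 12(t - 3)(t - 1)(t + 4) vanishes at t ∈ {-4, 1, 3}.
Local minima of P (where P''>0): P(-4)=-48. Local minima of Q: Q(-4)=-1056, Q(3)=-27.
So the global minimum of g is P(-4) + Q(-4) = -48 − 1056 = -1104, attained at (-4, -4).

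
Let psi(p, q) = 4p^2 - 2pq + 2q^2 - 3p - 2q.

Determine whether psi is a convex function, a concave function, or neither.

psi is quadratic, so its Hessian is the constant matrix H = [[8, -2], [-2, 4]].
det(H) = 28, tr(H) = 12.
det(H) > 0 and tr(H) > 0, so H is positive definite everywhere: convex.

convex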